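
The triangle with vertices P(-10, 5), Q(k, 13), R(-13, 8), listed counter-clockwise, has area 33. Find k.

4

The doubled signed area Σ (x_i y_{i+1} − x_{i+1} y_i) is linear in k.
With k=0 it equals 54; the coefficient of k is 3 (from the two edges through Q).
So 3·k + 54 = 2·33 = 66 ⇒ k = 4.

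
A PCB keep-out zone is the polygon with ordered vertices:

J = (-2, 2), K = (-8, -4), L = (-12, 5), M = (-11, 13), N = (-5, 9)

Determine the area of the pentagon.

95.5

Apply the shoelace formula: 2A = Σ (x_i·y_{i+1} − x_{i+1}·y_i), indices taken mod 5.
Σ = (24) + (-88) + (-101) + (-34) + (8) = -191
Area = |Σ|/2 = 95.5.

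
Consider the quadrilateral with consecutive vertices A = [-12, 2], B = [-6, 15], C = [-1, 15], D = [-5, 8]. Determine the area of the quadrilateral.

Apply Gauss's area formula: 2A = Σ (x_i·y_{i+1} − x_{i+1}·y_i), indices taken mod 4.
Σ = (-168) + (-75) + (67) + (86) = -90
Area = |Σ|/2 = 45.

45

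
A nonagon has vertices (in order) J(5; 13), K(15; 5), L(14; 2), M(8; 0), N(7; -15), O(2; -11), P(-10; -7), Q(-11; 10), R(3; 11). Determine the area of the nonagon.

Apply the surveyor's formula: 2A = Σ (x_i·y_{i+1} − x_{i+1}·y_i), indices taken mod 9.
Cross-terms: -170, -40, -16, -120, -47, -124, -177, -151, -16  ⇒  Σ = -861
Area = |Σ|/2 = 430.5.

430.5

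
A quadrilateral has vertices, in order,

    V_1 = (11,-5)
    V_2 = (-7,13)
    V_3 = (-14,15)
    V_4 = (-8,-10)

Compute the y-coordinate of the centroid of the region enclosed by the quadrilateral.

138/119

Apply the shoelace formula. First the cross-terms c_i = x_i·y_{i+1} − x_{i+1}·y_i:
  108, 77, 260, 150  ⇒  2A = 595, A = 297.5.
Then Σ (y_i + y_{i+1})·c_i = 2070, so ȳ = 2070 / (6·297.5) = 138/119.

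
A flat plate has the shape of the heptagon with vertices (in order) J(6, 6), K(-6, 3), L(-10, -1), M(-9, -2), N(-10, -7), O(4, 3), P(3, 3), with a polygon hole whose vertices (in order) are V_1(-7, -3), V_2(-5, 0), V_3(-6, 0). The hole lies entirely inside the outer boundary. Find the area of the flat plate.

Outer boundary:
Apply the shoelace (surveyor's) formula: 2A = Σ (x_i·y_{i+1} − x_{i+1}·y_i), indices taken mod 7.
J→K: (6)(3) − (-6)(6) = 54
K→L: (-6)(-1) − (-10)(3) = 36
L→M: (-10)(-2) − (-9)(-1) = 11
M→N: (-9)(-7) − (-10)(-2) = 43
N→O: (-10)(3) − (4)(-7) = -2
O→P: (4)(3) − (3)(3) = 3
P→J: (3)(6) − (6)(3) = 0
Σ = 145
Area = |Σ|/2 = 72.5.
Hole:
Cross-terms: -15, 0, 18  ⇒  Σ = 3
Area = |Σ|/2 = 1.5.
Net area = 72.5 − 1.5 = 71.

71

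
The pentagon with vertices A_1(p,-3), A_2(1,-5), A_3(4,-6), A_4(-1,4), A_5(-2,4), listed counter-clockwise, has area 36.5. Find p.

-4

The doubled signed area Σ (x_i y_{i+1} − x_{i+1} y_i) is linear in p.
With p=0 it equals 37; the coefficient of p is -9 (from the two edges through A_1).
So -9·p + 37 = 2·36.5 = 73 ⇒ p = -4.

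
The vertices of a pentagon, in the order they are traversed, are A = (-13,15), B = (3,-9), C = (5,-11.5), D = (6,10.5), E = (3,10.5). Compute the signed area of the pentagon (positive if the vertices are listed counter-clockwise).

A→B: (-13)(-9) − (3)(15) = 72
B→C: (3)(-11.5) − (5)(-9) = 10.5
C→D: (5)(10.5) − (6)(-11.5) = 121.5
D→E: (6)(10.5) − (3)(10.5) = 31.5
E→A: (3)(15) − (-13)(10.5) = 181.5
Σ = 417
Signed area = Σ/2 = 208.5 (positive ⇒ counter-clockwise traversal).

208.5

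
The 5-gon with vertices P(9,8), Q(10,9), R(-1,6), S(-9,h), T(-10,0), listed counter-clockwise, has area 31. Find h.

The doubled signed area Σ (x_i y_{i+1} − x_{i+1} y_i) is linear in h.
With h=0 it equals 44; the coefficient of h is 9 (from the two edges through S).
So 9·h + 44 = 2·31 = 62 ⇒ h = 2.

2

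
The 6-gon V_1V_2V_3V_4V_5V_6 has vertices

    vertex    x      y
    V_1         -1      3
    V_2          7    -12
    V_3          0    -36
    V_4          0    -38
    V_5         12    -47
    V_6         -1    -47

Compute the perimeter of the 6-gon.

|V_1V_2| = √((8)² + (-15)²) = √289 = 17
|V_2V_3| = √((-7)² + (-24)²) = √625 = 25
|V_3V_4| = √((0)² + (-2)²) = √4 = 2
|V_4V_5| = √((12)² + (-9)²) = √225 = 15
|V_5V_6| = √((-13)² + (0)²) = √169 = 13
|V_6V_1| = √((0)² + (50)²) = √2500 = 50
Perimeter = 17 + 25 + 2 + 15 + 13 + 50 = 122.

122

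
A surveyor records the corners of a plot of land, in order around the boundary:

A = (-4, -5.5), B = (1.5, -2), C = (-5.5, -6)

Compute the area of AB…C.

1.25

Apply the shoelace (surveyor's) formula: 2A = Σ (x_i·y_{i+1} − x_{i+1}·y_i), indices taken mod 3.
Σ = (16.25) + (-20) + (6.25) = 2.5
Area = |Σ|/2 = 1.25.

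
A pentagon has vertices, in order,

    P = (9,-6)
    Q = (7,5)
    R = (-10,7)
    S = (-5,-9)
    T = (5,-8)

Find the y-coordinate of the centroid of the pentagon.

-197/219

Apply the shoelace formula. First the cross-terms c_i = x_i·y_{i+1} − x_{i+1}·y_i:
  87, 99, 125, 85, 42  ⇒  2A = 438, A = 219.
Then Σ (y_i + y_{i+1})·c_i = -1182, so ȳ = -1182 / (6·219) = -197/219.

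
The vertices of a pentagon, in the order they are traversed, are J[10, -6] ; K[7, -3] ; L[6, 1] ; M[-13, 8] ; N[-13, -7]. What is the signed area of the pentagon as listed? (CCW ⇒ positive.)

220.5

Apply the surveyor's formula: 2A = Σ (x_i·y_{i+1} − x_{i+1}·y_i), indices taken mod 5.
Cross-terms: 12, 25, 61, 195, 148  ⇒  Σ = 441
Signed area = Σ/2 = 220.5 (positive ⇒ counter-clockwise traversal).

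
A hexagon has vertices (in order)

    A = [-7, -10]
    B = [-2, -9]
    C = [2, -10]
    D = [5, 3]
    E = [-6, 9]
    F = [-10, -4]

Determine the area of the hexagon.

193

Apply Gauss's area formula: 2A = Σ (x_i·y_{i+1} − x_{i+1}·y_i), indices taken mod 6.
A→B: (-7)(-9) − (-2)(-10) = 43
B→C: (-2)(-10) − (2)(-9) = 38
C→D: (2)(3) − (5)(-10) = 56
D→E: (5)(9) − (-6)(3) = 63
E→F: (-6)(-4) − (-10)(9) = 114
F→A: (-10)(-10) − (-7)(-4) = 72
Σ = 386
Area = |Σ|/2 = 193.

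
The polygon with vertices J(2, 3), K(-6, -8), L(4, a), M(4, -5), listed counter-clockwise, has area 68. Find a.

Write out the shoelace sum; only the two edges meeting at L involve a:
2·Area = [((-6)·a − 4·(-8)) + (4·(-5) − 4·a)] + 24
       = -10·a + 36 = 136
⇒ a = -10.

-10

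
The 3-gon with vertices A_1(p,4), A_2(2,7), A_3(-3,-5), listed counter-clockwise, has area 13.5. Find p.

3

Write out the shoelace sum; only the two edges meeting at A_1 involve p:
2·Area = [((-3)·4 − p·(-5)) + (p·7 − 2·4)] + 11
       = 12·p + -9 = 27
⇒ p = 3.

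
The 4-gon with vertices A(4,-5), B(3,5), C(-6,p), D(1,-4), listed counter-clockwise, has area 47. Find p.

Write out the shoelace sum; only the two edges meeting at C involve p:
2·Area = [(3·p − (-6)·5) + ((-6)·(-4) − 1·p)] + 46
       = 2·p + 100 = 94
⇒ p = -3.

-3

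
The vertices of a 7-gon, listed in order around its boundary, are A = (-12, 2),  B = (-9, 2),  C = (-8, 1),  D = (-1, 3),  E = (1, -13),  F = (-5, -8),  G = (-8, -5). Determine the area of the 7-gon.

Apply Gauss's area formula: 2A = Σ (x_i·y_{i+1} − x_{i+1}·y_i), indices taken mod 7.
A→B: (-12)(2) − (-9)(2) = -6
B→C: (-9)(1) − (-8)(2) = 7
C→D: (-8)(3) − (-1)(1) = -23
D→E: (-1)(-13) − (1)(3) = 10
E→F: (1)(-8) − (-5)(-13) = -73
F→G: (-5)(-5) − (-8)(-8) = -39
G→A: (-8)(2) − (-12)(-5) = -76
Σ = -200
Area = |Σ|/2 = 100.

100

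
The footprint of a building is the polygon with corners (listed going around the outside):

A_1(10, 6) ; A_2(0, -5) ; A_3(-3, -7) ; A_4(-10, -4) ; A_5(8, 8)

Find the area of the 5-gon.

Apply the shoelace formula: 2A = Σ (x_i·y_{i+1} − x_{i+1}·y_i), indices taken mod 5.
A_1→A_2: (10)(-5) − (0)(6) = -50
A_2→A_3: (0)(-7) − (-3)(-5) = -15
A_3→A_4: (-3)(-4) − (-10)(-7) = -58
A_4→A_5: (-10)(8) − (8)(-4) = -48
A_5→A_1: (8)(6) − (10)(8) = -32
Σ = -203
Area = |Σ|/2 = 101.5.

101.5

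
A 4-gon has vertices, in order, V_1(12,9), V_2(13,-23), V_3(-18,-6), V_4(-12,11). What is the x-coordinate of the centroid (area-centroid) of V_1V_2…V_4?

Apply Gauss's area formula. First the cross-terms c_i = x_i·y_{i+1} − x_{i+1}·y_i:
  -393, -492, -270, -240  ⇒  2A = -1395, A = -697.5.
Then Σ (x_i + x_{i+1})·c_i = 735, so x̄ = 735 / (6·(-697.5)) = -49/279.

-49/279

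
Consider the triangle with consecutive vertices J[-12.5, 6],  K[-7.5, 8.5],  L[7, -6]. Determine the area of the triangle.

Cross-terms: -61.25, -14.5, -33  ⇒  Σ = -108.75
Area = |Σ|/2 = 54.375.

54.375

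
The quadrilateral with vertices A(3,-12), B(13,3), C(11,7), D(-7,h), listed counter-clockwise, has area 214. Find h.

9

The doubled signed area Σ (x_i y_{i+1} − x_{i+1} y_i) is linear in h.
With h=0 it equals 356; the coefficient of h is 8 (from the two edges through D).
So 8·h + 356 = 2·214 = 428 ⇒ h = 9.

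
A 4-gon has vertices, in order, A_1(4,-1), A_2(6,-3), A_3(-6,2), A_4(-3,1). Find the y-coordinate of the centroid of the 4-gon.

Apply the shoelace formula. First the cross-terms c_i = x_i·y_{i+1} − x_{i+1}·y_i:
  -6, -6, 0, -1  ⇒  2A = -13, A = -6.5.
Then Σ (y_i + y_{i+1})·c_i = 30, so ȳ = 30 / (6·(-6.5)) = -10/13.

-10/13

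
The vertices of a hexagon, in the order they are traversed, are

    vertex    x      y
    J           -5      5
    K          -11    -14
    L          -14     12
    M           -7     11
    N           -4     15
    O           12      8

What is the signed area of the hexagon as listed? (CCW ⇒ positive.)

Apply Gauss's area formula: 2A = Σ (x_i·y_{i+1} − x_{i+1}·y_i), indices taken mod 6.
Cross-terms: 125, -328, -70, -61, -212, 100  ⇒  Σ = -446
Signed area = Σ/2 = -223 (negative ⇒ clockwise traversal).

-223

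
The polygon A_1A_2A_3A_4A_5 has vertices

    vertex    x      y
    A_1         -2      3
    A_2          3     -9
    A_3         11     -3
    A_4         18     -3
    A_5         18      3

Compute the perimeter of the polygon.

56

|A_1A_2| = √((5)² + (-12)²) = √169 = 13
|A_2A_3| = √((8)² + (6)²) = √100 = 10
|A_3A_4| = √((7)² + (0)²) = √49 = 7
|A_4A_5| = √((0)² + (6)²) = √36 = 6
|A_5A_1| = √((-20)² + (0)²) = √400 = 20
Perimeter = 13 + 10 + 7 + 6 + 20 = 56.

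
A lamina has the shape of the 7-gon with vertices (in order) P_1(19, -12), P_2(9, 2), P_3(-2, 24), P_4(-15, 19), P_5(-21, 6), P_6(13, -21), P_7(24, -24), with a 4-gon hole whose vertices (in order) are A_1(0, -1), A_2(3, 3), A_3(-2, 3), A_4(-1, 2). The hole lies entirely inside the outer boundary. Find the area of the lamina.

851

Outer boundary:
Apply the shoelace formula: 2A = Σ (x_i·y_{i+1} − x_{i+1}·y_i), indices taken mod 7.
Σ = (146) + (220) + (322) + (309) + (363) + (192) + (168) = 1720
Area = |Σ|/2 = 860.
Hole:
Apply the shoelace (surveyor's) formula: 2A = Σ (x_i·y_{i+1} − x_{i+1}·y_i), indices taken mod 4.
Cross-terms: 3, 15, -1, 1  ⇒  Σ = 18
Area = |Σ|/2 = 9.
Net area = 860 − 9 = 851.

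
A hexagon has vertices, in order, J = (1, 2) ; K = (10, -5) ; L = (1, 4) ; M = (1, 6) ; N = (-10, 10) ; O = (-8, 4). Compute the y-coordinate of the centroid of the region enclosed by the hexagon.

Apply the shoelace formula. First the cross-terms c_i = x_i·y_{i+1} − x_{i+1}·y_i:
  -25, 45, 2, 70, 40, -20  ⇒  2A = 112, A = 56.
Then Σ (y_i + y_{i+1})·c_i = 1610, so ȳ = 1610 / (6·56) = 115/24.

115/24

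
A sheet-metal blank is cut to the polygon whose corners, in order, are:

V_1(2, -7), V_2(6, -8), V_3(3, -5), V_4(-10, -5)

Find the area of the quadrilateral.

Apply the shoelace (surveyor's) formula: 2A = Σ (x_i·y_{i+1} − x_{i+1}·y_i), indices taken mod 4.
Σ = (26) + (-6) + (-65) + (80) = 35
Area = |Σ|/2 = 17.5.

17.5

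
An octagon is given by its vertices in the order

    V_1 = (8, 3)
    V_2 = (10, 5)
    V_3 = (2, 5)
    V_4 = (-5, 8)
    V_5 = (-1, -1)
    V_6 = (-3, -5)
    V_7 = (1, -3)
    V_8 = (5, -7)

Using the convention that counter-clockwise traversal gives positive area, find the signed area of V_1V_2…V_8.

99.5

Apply Gauss's area formula: 2A = Σ (x_i·y_{i+1} − x_{i+1}·y_i), indices taken mod 8.
V_1→V_2: (8)(5) − (10)(3) = 10
V_2→V_3: (10)(5) − (2)(5) = 40
V_3→V_4: (2)(8) − (-5)(5) = 41
V_4→V_5: (-5)(-1) − (-1)(8) = 13
V_5→V_6: (-1)(-5) − (-3)(-1) = 2
V_6→V_7: (-3)(-3) − (1)(-5) = 14
V_7→V_8: (1)(-7) − (5)(-3) = 8
V_8→V_1: (5)(3) − (8)(-7) = 71
Σ = 199
Signed area = Σ/2 = 99.5 (positive ⇒ counter-clockwise traversal).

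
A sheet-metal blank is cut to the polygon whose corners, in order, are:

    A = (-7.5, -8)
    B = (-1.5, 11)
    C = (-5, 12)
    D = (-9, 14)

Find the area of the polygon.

Σ = (-94.5) + (37) + (38) + (177) = 157.5
Area = |Σ|/2 = 78.75.

78.75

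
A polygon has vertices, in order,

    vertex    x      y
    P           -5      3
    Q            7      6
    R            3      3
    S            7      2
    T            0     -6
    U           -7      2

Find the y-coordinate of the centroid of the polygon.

113/237

Apply Gauss's area formula. First the cross-terms c_i = x_i·y_{i+1} − x_{i+1}·y_i:
  -51, 3, -15, -42, -42, -11  ⇒  2A = -158, A = -79.
Then Σ (y_i + y_{i+1})·c_i = -226, so ȳ = -226 / (6·(-79)) = 113/237.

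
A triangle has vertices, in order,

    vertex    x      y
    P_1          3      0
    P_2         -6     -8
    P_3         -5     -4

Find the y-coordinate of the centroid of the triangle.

Apply the shoelace (surveyor's) formula. First the cross-terms c_i = x_i·y_{i+1} − x_{i+1}·y_i:
  -24, -16, 12  ⇒  2A = -28, A = -14.
Then Σ (y_i + y_{i+1})·c_i = 336, so ȳ = 336 / (6·(-14)) = -4.

-4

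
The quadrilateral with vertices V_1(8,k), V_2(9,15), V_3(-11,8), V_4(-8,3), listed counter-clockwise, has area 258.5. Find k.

-9

The doubled signed area Σ (x_i y_{i+1} − x_{i+1} y_i) is linear in k.
With k=0 it equals 364; the coefficient of k is -17 (from the two edges through V_1).
So -17·k + 364 = 2·258.5 = 517 ⇒ k = -9.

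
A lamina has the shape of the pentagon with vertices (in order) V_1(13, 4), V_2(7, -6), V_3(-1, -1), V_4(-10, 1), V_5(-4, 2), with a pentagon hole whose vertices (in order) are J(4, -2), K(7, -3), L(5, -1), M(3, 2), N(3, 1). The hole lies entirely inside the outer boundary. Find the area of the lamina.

89

Outer boundary:
Apply the shoelace formula: 2A = Σ (x_i·y_{i+1} − x_{i+1}·y_i), indices taken mod 5.
Σ = (-106) + (-13) + (-11) + (-16) + (-42) = -188
Area = |Σ|/2 = 94.
Hole:
Apply the shoelace formula: 2A = Σ (x_i·y_{i+1} − x_{i+1}·y_i), indices taken mod 5.
J→K: (4)(-3) − (7)(-2) = 2
K→L: (7)(-1) − (5)(-3) = 8
L→M: (5)(2) − (3)(-1) = 13
M→N: (3)(1) − (3)(2) = -3
N→J: (3)(-2) − (4)(1) = -10
Σ = 10
Area = |Σ|/2 = 5.
Net area = 94 − 5 = 89.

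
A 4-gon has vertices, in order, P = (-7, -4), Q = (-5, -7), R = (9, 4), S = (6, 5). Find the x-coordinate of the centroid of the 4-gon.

16/39

Apply the shoelace (surveyor's) formula. First the cross-terms c_i = x_i·y_{i+1} − x_{i+1}·y_i:
  29, 43, 21, 11  ⇒  2A = 104, A = 52.
Then Σ (x_i + x_{i+1})·c_i = 128, so x̄ = 128 / (6·52) = 16/39.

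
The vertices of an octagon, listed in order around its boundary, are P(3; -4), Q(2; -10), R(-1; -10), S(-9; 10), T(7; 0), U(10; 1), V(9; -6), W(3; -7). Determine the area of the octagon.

Apply the shoelace (surveyor's) formula: 2A = Σ (x_i·y_{i+1} − x_{i+1}·y_i), indices taken mod 8.
Cross-terms: -22, -30, -100, -70, 7, -69, -45, 9  ⇒  Σ = -320
Area = |Σ|/2 = 160.

160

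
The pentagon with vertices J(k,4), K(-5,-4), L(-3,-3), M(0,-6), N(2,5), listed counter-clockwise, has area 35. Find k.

-1

The doubled signed area Σ (x_i y_{i+1} − x_{i+1} y_i) is linear in k.
With k=0 it equals 61; the coefficient of k is -9 (from the two edges through J).
So -9·k + 61 = 2·35 = 70 ⇒ k = -1.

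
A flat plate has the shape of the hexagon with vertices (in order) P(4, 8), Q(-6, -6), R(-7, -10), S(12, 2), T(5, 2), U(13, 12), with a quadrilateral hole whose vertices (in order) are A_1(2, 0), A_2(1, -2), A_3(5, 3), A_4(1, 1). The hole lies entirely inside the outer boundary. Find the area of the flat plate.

Outer boundary:
Σ = (24) + (18) + (106) + (14) + (34) + (56) = 252
Area = |Σ|/2 = 126.
Hole:
Σ = (-4) + (13) + (2) + (-2) = 9
Area = |Σ|/2 = 4.5.
Net area = 126 − 4.5 = 121.5.

121.5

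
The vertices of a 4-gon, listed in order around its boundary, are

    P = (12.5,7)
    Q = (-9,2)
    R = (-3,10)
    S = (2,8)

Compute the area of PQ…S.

63

P→Q: (12.5)(2) − (-9)(7) = 88
Q→R: (-9)(10) − (-3)(2) = -84
R→S: (-3)(8) − (2)(10) = -44
S→P: (2)(7) − (12.5)(8) = -86
Σ = -126
Area = |Σ|/2 = 63.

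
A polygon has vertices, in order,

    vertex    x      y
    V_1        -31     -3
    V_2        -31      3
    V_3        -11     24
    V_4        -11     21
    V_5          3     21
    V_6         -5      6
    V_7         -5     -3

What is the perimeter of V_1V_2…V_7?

104

|V_1V_2| = √((0)² + (6)²) = √36 = 6
|V_2V_3| = √((20)² + (21)²) = √841 = 29
|V_3V_4| = √((0)² + (-3)²) = √9 = 3
|V_4V_5| = √((14)² + (0)²) = √196 = 14
|V_5V_6| = √((-8)² + (-15)²) = √289 = 17
|V_6V_7| = √((0)² + (-9)²) = √81 = 9
|V_7V_1| = √((-26)² + (0)²) = √676 = 26
Perimeter = 6 + 29 + 3 + 14 + 17 + 9 + 26 = 104.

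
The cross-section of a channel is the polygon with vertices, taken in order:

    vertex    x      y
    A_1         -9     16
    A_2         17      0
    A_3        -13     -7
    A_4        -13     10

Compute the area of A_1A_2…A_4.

Apply Gauss's area formula: 2A = Σ (x_i·y_{i+1} − x_{i+1}·y_i), indices taken mod 4.
A_1→A_2: (-9)(0) − (17)(16) = -272
A_2→A_3: (17)(-7) − (-13)(0) = -119
A_3→A_4: (-13)(10) − (-13)(-7) = -221
A_4→A_1: (-13)(16) − (-9)(10) = -118
Σ = -730
Area = |Σ|/2 = 365.

365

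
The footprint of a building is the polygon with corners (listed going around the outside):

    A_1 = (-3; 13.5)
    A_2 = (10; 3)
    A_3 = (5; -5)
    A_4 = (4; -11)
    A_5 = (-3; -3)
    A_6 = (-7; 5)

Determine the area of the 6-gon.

Σ = (-144) + (-65) + (-35) + (-45) + (-36) + (-79.5) = -404.5
Area = |Σ|/2 = 202.25.

202.25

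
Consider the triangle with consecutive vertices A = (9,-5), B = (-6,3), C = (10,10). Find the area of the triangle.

116.5

A→B: (9)(3) − (-6)(-5) = -3
B→C: (-6)(10) − (10)(3) = -90
C→A: (10)(-5) − (9)(10) = -140
Σ = -233
Area = |Σ|/2 = 116.5.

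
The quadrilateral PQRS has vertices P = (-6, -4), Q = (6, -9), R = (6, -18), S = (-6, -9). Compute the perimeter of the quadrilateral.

|PQ| = √((12)² + (-5)²) = √169 = 13
|QR| = √((0)² + (-9)²) = √81 = 9
|RS| = √((-12)² + (9)²) = √225 = 15
|SP| = √((0)² + (5)²) = √25 = 5
Perimeter = 13 + 9 + 15 + 5 = 42.

42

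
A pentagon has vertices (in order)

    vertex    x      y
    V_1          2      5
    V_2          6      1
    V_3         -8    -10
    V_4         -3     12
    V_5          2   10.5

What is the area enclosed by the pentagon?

136.25

Apply Gauss's area formula: 2A = Σ (x_i·y_{i+1} − x_{i+1}·y_i), indices taken mod 5.
Σ = (-28) + (-52) + (-126) + (-55.5) + (-11) = -272.5
Area = |Σ|/2 = 136.25.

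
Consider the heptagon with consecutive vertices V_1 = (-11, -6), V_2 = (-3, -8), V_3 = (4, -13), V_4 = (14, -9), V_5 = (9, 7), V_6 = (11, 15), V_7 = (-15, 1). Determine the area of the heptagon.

Apply the surveyor's formula: 2A = Σ (x_i·y_{i+1} − x_{i+1}·y_i), indices taken mod 7.
Σ = (70) + (71) + (146) + (179) + (58) + (236) + (101) = 861
Area = |Σ|/2 = 430.5.

430.5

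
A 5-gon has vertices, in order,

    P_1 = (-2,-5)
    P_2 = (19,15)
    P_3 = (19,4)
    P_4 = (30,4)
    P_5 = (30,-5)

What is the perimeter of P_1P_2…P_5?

92

|P_1P_2| = √((21)² + (20)²) = √841 = 29
|P_2P_3| = √((0)² + (-11)²) = √121 = 11
|P_3P_4| = √((11)² + (0)²) = √121 = 11
|P_4P_5| = √((0)² + (-9)²) = √81 = 9
|P_5P_1| = √((-32)² + (0)²) = √1024 = 32
Perimeter = 29 + 11 + 11 + 9 + 32 = 92.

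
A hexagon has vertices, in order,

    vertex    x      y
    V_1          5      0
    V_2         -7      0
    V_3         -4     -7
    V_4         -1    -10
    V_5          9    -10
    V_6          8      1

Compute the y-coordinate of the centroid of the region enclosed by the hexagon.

Apply the shoelace formula. First the cross-terms c_i = x_i·y_{i+1} − x_{i+1}·y_i:
  0, 49, 33, 100, 89, -5  ⇒  2A = 266, A = 133.
Then Σ (y_i + y_{i+1})·c_i = -3710, so ȳ = -3710 / (6·133) = -265/57.

-265/57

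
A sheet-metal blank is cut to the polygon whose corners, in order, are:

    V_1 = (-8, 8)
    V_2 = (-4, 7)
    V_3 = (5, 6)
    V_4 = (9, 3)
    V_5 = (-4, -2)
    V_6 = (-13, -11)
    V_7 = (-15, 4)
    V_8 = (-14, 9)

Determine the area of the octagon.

223

Apply Gauss's area formula: 2A = Σ (x_i·y_{i+1} − x_{i+1}·y_i), indices taken mod 8.
V_1→V_2: (-8)(7) − (-4)(8) = -24
V_2→V_3: (-4)(6) − (5)(7) = -59
V_3→V_4: (5)(3) − (9)(6) = -39
V_4→V_5: (9)(-2) − (-4)(3) = -6
V_5→V_6: (-4)(-11) − (-13)(-2) = 18
V_6→V_7: (-13)(4) − (-15)(-11) = -217
V_7→V_8: (-15)(9) − (-14)(4) = -79
V_8→V_1: (-14)(8) − (-8)(9) = -40
Σ = -446
Area = |Σ|/2 = 223.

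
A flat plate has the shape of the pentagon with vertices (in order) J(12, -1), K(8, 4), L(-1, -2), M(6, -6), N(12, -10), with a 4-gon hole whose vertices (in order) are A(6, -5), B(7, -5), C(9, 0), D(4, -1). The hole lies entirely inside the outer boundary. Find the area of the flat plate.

77.5

Outer boundary:
Apply Gauss's area formula: 2A = Σ (x_i·y_{i+1} − x_{i+1}·y_i), indices taken mod 5.
Σ = (56) + (-12) + (18) + (12) + (108) = 182
Area = |Σ|/2 = 91.
Hole:
Apply the shoelace (surveyor's) formula: 2A = Σ (x_i·y_{i+1} − x_{i+1}·y_i), indices taken mod 4.
Cross-terms: 5, 45, -9, -14  ⇒  Σ = 27
Area = |Σ|/2 = 13.5.
Net area = 91 − 13.5 = 77.5.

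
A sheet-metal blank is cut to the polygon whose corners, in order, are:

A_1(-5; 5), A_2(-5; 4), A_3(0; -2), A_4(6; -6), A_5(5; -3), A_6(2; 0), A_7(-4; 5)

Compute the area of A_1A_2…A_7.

Σ = (5) + (10) + (12) + (12) + (6) + (10) + (5) = 60
Area = |Σ|/2 = 30.

30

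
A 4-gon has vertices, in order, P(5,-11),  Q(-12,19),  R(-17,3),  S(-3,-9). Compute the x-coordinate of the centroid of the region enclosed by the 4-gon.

Apply the surveyor's formula. First the cross-terms c_i = x_i·y_{i+1} − x_{i+1}·y_i:
  -37, 287, 162, 78  ⇒  2A = 490, A = 245.
Then Σ (x_i + x_{i+1})·c_i = -11148, so x̄ = -11148 / (6·245) = -1858/245.

-1858/245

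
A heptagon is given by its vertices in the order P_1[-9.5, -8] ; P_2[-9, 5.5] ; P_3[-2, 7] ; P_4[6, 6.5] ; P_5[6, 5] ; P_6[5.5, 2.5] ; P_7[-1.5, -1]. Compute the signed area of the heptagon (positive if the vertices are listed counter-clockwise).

-126

Apply the shoelace (surveyor's) formula: 2A = Σ (x_i·y_{i+1} − x_{i+1}·y_i), indices taken mod 7.
P_1→P_2: (-9.5)(5.5) − (-9)(-8) = -124.25
P_2→P_3: (-9)(7) − (-2)(5.5) = -52
P_3→P_4: (-2)(6.5) − (6)(7) = -55
P_4→P_5: (6)(5) − (6)(6.5) = -9
P_5→P_6: (6)(2.5) − (5.5)(5) = -12.5
P_6→P_7: (5.5)(-1) − (-1.5)(2.5) = -1.75
P_7→P_1: (-1.5)(-8) − (-9.5)(-1) = 2.5
Σ = -252
Signed area = Σ/2 = -126 (negative ⇒ clockwise traversal).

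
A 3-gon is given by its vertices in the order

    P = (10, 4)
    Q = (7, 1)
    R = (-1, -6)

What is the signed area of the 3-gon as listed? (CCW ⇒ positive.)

Cross-terms: -18, -41, 56  ⇒  Σ = -3
Signed area = Σ/2 = -1.5 (negative ⇒ clockwise traversal).

-1.5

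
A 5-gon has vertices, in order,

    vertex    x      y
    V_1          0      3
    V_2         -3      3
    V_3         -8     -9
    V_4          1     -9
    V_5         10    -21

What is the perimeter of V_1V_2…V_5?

|V_1V_2| = √((-3)² + (0)²) = √9 = 3
|V_2V_3| = √((-5)² + (-12)²) = √169 = 13
|V_3V_4| = √((9)² + (0)²) = √81 = 9
|V_4V_5| = √((9)² + (-12)²) = √225 = 15
|V_5V_1| = √((-10)² + (24)²) = √676 = 26
Perimeter = 3 + 13 + 9 + 15 + 26 = 66.

66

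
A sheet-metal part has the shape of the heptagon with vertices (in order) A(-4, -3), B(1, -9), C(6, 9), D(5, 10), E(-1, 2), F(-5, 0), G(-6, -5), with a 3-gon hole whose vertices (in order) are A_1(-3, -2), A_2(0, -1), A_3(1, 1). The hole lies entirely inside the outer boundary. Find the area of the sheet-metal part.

Outer boundary:
Apply Gauss's area formula: 2A = Σ (x_i·y_{i+1} − x_{i+1}·y_i), indices taken mod 7.
Σ = (39) + (63) + (15) + (20) + (10) + (25) + (-2) = 170
Area = |Σ|/2 = 85.
Hole:
Apply the shoelace formula: 2A = Σ (x_i·y_{i+1} − x_{i+1}·y_i), indices taken mod 3.
Σ = (3) + (1) + (1) = 5
Area = |Σ|/2 = 2.5.
Net area = 85 − 2.5 = 82.5.

82.5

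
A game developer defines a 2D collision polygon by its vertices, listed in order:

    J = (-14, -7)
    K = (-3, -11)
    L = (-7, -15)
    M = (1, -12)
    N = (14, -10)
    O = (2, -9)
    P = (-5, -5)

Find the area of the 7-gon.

81

Cross-terms: 133, -32, 99, 158, -106, -55, -35  ⇒  Σ = 162
Area = |Σ|/2 = 81.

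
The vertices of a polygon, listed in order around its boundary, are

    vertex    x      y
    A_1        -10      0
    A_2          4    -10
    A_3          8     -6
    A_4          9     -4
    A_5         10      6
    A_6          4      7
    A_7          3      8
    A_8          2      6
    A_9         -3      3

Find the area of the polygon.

Apply the shoelace formula: 2A = Σ (x_i·y_{i+1} − x_{i+1}·y_i), indices taken mod 9.
A_1→A_2: (-10)(-10) − (4)(0) = 100
A_2→A_3: (4)(-6) − (8)(-10) = 56
A_3→A_4: (8)(-4) − (9)(-6) = 22
A_4→A_5: (9)(6) − (10)(-4) = 94
A_5→A_6: (10)(7) − (4)(6) = 46
A_6→A_7: (4)(8) − (3)(7) = 11
A_7→A_8: (3)(6) − (2)(8) = 2
A_8→A_9: (2)(3) − (-3)(6) = 24
A_9→A_1: (-3)(0) − (-10)(3) = 30
Σ = 385
Area = |Σ|/2 = 192.5.

192.5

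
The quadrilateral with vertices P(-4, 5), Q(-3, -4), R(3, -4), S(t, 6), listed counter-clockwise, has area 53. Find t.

The doubled signed area Σ (x_i y_{i+1} − x_{i+1} y_i) is linear in t.
With t=0 it equals 97; the coefficient of t is 9 (from the two edges through S).
So 9·t + 97 = 2·53 = 106 ⇒ t = 1.

1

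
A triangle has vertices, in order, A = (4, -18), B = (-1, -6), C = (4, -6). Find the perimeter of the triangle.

30

|AB| = √((-5)² + (12)²) = √169 = 13
|BC| = √((5)² + (0)²) = √25 = 5
|CA| = √((0)² + (-12)²) = √144 = 12
Perimeter = 13 + 5 + 12 = 30.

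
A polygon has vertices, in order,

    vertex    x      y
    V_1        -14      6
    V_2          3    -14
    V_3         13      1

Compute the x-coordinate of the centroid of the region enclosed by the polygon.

2/3

Apply the shoelace formula. First the cross-terms c_i = x_i·y_{i+1} − x_{i+1}·y_i:
  178, 185, 92  ⇒  2A = 455, A = 227.5.
Then Σ (x_i + x_{i+1})·c_i = 910, so x̄ = 910 / (6·227.5) = 2/3.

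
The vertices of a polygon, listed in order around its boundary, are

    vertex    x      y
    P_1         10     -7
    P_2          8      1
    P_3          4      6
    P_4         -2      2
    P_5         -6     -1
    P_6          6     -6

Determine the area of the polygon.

P_1→P_2: (10)(1) − (8)(-7) = 66
P_2→P_3: (8)(6) − (4)(1) = 44
P_3→P_4: (4)(2) − (-2)(6) = 20
P_4→P_5: (-2)(-1) − (-6)(2) = 14
P_5→P_6: (-6)(-6) − (6)(-1) = 42
P_6→P_1: (6)(-7) − (10)(-6) = 18
Σ = 204
Area = |Σ|/2 = 102.

102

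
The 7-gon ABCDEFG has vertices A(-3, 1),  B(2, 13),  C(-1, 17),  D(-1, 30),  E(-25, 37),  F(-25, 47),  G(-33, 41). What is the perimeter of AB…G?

126

|AB| = √((5)² + (12)²) = √169 = 13
|BC| = √((-3)² + (4)²) = √25 = 5
|CD| = √((0)² + (13)²) = √169 = 13
|DE| = √((-24)² + (7)²) = √625 = 25
|EF| = √((0)² + (10)²) = √100 = 10
|FG| = √((-8)² + (-6)²) = √100 = 10
|GA| = √((30)² + (-40)²) = √2500 = 50
Perimeter = 13 + 5 + 13 + 25 + 10 + 10 + 50 = 126.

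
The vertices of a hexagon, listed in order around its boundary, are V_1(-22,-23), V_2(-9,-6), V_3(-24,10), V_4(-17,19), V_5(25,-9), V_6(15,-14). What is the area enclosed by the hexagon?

V_1→V_2: (-22)(-6) − (-9)(-23) = -75
V_2→V_3: (-9)(10) − (-24)(-6) = -234
V_3→V_4: (-24)(19) − (-17)(10) = -286
V_4→V_5: (-17)(-9) − (25)(19) = -322
V_5→V_6: (25)(-14) − (15)(-9) = -215
V_6→V_1: (15)(-23) − (-22)(-14) = -653
Σ = -1785
Area = |Σ|/2 = 892.5.

892.5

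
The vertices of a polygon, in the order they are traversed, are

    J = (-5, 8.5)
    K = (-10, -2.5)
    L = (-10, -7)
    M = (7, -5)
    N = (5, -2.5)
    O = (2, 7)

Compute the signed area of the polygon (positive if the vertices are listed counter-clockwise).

170.5

Apply Gauss's area formula: 2A = Σ (x_i·y_{i+1} − x_{i+1}·y_i), indices taken mod 6.
J→K: (-5)(-2.5) − (-10)(8.5) = 97.5
K→L: (-10)(-7) − (-10)(-2.5) = 45
L→M: (-10)(-5) − (7)(-7) = 99
M→N: (7)(-2.5) − (5)(-5) = 7.5
N→O: (5)(7) − (2)(-2.5) = 40
O→J: (2)(8.5) − (-5)(7) = 52
Σ = 341
Signed area = Σ/2 = 170.5 (positive ⇒ counter-clockwise traversal).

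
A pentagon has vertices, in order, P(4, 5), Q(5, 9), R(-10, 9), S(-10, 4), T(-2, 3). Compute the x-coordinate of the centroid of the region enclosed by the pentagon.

Apply the shoelace formula. First the cross-terms c_i = x_i·y_{i+1} − x_{i+1}·y_i:
  11, 135, 50, -22, -22  ⇒  2A = 152, A = 76.
Then Σ (x_i + x_{i+1})·c_i = -1356, so x̄ = -1356 / (6·76) = -113/38.

-113/38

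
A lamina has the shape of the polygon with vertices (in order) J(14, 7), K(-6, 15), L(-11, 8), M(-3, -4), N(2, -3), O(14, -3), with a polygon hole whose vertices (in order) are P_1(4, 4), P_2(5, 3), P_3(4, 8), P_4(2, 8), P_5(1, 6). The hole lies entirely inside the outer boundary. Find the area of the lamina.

305

Outer boundary:
Σ = (252) + (117) + (68) + (17) + (36) + (140) = 630
Area = |Σ|/2 = 315.
Hole:
Apply Gauss's area formula: 2A = Σ (x_i·y_{i+1} − x_{i+1}·y_i), indices taken mod 5.
Σ = (-8) + (28) + (16) + (4) + (-20) = 20
Area = |Σ|/2 = 10.
Net area = 315 − 10 = 305.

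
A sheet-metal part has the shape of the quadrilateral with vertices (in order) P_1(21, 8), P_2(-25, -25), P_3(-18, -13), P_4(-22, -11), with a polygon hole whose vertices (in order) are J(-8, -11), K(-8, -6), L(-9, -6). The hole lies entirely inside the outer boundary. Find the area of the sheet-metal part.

239

Outer boundary:
P_1→P_2: (21)(-25) − (-25)(8) = -325
P_2→P_3: (-25)(-13) − (-18)(-25) = -125
P_3→P_4: (-18)(-11) − (-22)(-13) = -88
P_4→P_1: (-22)(8) − (21)(-11) = 55
Σ = -483
Area = |Σ|/2 = 241.5.
Hole:
Apply the surveyor's formula: 2A = Σ (x_i·y_{i+1} − x_{i+1}·y_i), indices taken mod 3.
J→K: (-8)(-6) − (-8)(-11) = -40
K→L: (-8)(-6) − (-9)(-6) = -6
L→J: (-9)(-11) − (-8)(-6) = 51
Σ = 5
Area = |Σ|/2 = 2.5.
Net area = 241.5 − 2.5 = 239.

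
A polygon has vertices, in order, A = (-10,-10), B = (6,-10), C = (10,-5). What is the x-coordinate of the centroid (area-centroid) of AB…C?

Apply the shoelace formula. First the cross-terms c_i = x_i·y_{i+1} − x_{i+1}·y_i:
  160, 70, -150  ⇒  2A = 80, A = 40.
Then Σ (x_i + x_{i+1})·c_i = 480, so x̄ = 480 / (6·40) = 2.

2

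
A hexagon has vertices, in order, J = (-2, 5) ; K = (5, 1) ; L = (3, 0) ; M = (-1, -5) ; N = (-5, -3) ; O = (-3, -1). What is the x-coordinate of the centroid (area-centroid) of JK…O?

-19/44

Apply the shoelace formula. First the cross-terms c_i = x_i·y_{i+1} − x_{i+1}·y_i:
  -27, -3, -15, -22, -4, -17  ⇒  2A = -88, A = -44.
Then Σ (x_i + x_{i+1})·c_i = 114, so x̄ = 114 / (6·(-44)) = -19/44.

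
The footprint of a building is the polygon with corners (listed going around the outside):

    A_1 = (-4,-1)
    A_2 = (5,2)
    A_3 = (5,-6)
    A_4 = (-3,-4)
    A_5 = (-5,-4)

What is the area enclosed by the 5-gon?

Apply the shoelace formula: 2A = Σ (x_i·y_{i+1} − x_{i+1}·y_i), indices taken mod 5.
A_1→A_2: (-4)(2) − (5)(-1) = -3
A_2→A_3: (5)(-6) − (5)(2) = -40
A_3→A_4: (5)(-4) − (-3)(-6) = -38
A_4→A_5: (-3)(-4) − (-5)(-4) = -8
A_5→A_1: (-5)(-1) − (-4)(-4) = -11
Σ = -100
Area = |Σ|/2 = 50.

50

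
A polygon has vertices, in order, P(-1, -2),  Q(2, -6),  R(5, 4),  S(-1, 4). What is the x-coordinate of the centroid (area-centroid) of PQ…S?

Apply the shoelace (surveyor's) formula. First the cross-terms c_i = x_i·y_{i+1} − x_{i+1}·y_i:
  10, 38, 24, 6  ⇒  2A = 78, A = 39.
Then Σ (x_i + x_{i+1})·c_i = 360, so x̄ = 360 / (6·39) = 20/13.

20/13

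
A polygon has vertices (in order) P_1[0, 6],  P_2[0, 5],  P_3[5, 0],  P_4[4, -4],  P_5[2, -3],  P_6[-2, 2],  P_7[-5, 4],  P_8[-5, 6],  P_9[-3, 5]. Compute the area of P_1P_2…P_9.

42

Apply the shoelace formula: 2A = Σ (x_i·y_{i+1} − x_{i+1}·y_i), indices taken mod 9.
P_1→P_2: (0)(5) − (0)(6) = 0
P_2→P_3: (0)(0) − (5)(5) = -25
P_3→P_4: (5)(-4) − (4)(0) = -20
P_4→P_5: (4)(-3) − (2)(-4) = -4
P_5→P_6: (2)(2) − (-2)(-3) = -2
P_6→P_7: (-2)(4) − (-5)(2) = 2
P_7→P_8: (-5)(6) − (-5)(4) = -10
P_8→P_9: (-5)(5) − (-3)(6) = -7
P_9→P_1: (-3)(6) − (0)(5) = -18
Σ = -84
Area = |Σ|/2 = 42.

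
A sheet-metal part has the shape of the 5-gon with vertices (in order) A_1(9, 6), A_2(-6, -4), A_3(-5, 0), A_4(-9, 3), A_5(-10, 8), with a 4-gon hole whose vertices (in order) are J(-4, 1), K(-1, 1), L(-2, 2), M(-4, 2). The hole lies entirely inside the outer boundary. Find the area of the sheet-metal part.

Outer boundary:
Cross-terms: 0, -20, -15, -42, -132  ⇒  Σ = -209
Area = |Σ|/2 = 104.5.
Hole:
J→K: (-4)(1) − (-1)(1) = -3
K→L: (-1)(2) − (-2)(1) = 0
L→M: (-2)(2) − (-4)(2) = 4
M→J: (-4)(1) − (-4)(2) = 4
Σ = 5
Area = |Σ|/2 = 2.5.
Net area = 104.5 − 2.5 = 102.

102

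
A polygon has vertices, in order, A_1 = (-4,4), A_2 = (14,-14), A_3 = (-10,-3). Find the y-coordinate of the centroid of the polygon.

-13/3

Apply Gauss's area formula. First the cross-terms c_i = x_i·y_{i+1} − x_{i+1}·y_i:
  0, -182, -52  ⇒  2A = -234, A = -117.
Then Σ (y_i + y_{i+1})·c_i = 3042, so ȳ = 3042 / (6·(-117)) = -13/3.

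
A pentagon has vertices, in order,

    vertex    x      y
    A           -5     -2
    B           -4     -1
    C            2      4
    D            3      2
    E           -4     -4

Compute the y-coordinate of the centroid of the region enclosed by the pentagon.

1/123

Apply the shoelace (surveyor's) formula. First the cross-terms c_i = x_i·y_{i+1} − x_{i+1}·y_i:
  -3, -14, -8, -4, -12  ⇒  2A = -41, A = -20.5.
Then Σ (y_i + y_{i+1})·c_i = -1, so ȳ = -1 / (6·(-20.5)) = 1/123.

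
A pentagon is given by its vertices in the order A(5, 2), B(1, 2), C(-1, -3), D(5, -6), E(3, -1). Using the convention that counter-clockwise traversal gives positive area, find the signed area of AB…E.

Apply Gauss's area formula: 2A = Σ (x_i·y_{i+1} − x_{i+1}·y_i), indices taken mod 5.
Σ = (8) + (-1) + (21) + (13) + (11) = 52
Signed area = Σ/2 = 26 (positive ⇒ counter-clockwise traversal).

26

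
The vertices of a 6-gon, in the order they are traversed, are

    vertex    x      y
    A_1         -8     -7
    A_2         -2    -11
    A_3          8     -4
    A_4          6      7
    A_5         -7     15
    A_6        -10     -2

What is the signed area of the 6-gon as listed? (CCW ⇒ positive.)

Apply the shoelace (surveyor's) formula: 2A = Σ (x_i·y_{i+1} − x_{i+1}·y_i), indices taken mod 6.
Σ = (74) + (96) + (80) + (139) + (164) + (54) = 607
Signed area = Σ/2 = 303.5 (positive ⇒ counter-clockwise traversal).

303.5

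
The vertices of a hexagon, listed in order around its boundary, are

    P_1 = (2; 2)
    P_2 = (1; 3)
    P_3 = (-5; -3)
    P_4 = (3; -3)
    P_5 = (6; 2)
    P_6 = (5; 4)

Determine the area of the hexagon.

40

Apply the surveyor's formula: 2A = Σ (x_i·y_{i+1} − x_{i+1}·y_i), indices taken mod 6.
Σ = (4) + (12) + (24) + (24) + (14) + (2) = 80
Area = |Σ|/2 = 40.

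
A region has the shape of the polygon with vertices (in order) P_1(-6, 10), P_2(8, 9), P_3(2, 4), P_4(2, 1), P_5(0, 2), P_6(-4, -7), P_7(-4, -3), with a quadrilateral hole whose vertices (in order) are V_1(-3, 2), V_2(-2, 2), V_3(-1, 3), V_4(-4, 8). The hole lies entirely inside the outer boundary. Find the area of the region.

87

Outer boundary:
Apply Gauss's area formula: 2A = Σ (x_i·y_{i+1} − x_{i+1}·y_i), indices taken mod 7.
Cross-terms: -134, 14, -6, 4, 8, -16, -58  ⇒  Σ = -188
Area = |Σ|/2 = 94.
Hole:
Apply Gauss's area formula: 2A = Σ (x_i·y_{i+1} − x_{i+1}·y_i), indices taken mod 4.
Σ = (-2) + (-4) + (4) + (16) = 14
Area = |Σ|/2 = 7.
Net area = 94 − 7 = 87.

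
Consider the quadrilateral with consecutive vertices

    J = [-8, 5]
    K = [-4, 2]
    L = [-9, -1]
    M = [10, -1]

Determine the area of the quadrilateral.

Σ = (4) + (22) + (19) + (42) = 87
Area = |Σ|/2 = 43.5.

43.5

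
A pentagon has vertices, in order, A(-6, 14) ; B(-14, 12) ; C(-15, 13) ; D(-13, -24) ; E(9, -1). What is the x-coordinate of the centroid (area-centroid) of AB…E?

-5.93

Apply the shoelace (surveyor's) formula. First the cross-terms c_i = x_i·y_{i+1} − x_{i+1}·y_i:
  124, -2, 529, 229, 120  ⇒  2A = 1000, A = 500.
Then Σ (x_i + x_{i+1})·c_i = -17790, so x̄ = -17790 / (6·500) = -5.93.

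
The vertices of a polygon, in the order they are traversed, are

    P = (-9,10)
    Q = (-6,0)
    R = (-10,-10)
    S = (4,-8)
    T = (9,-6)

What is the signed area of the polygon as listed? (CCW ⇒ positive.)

Apply Gauss's area formula: 2A = Σ (x_i·y_{i+1} − x_{i+1}·y_i), indices taken mod 5.
Cross-terms: 60, 60, 120, 48, 36  ⇒  Σ = 324
Signed area = Σ/2 = 162 (positive ⇒ counter-clockwise traversal).

162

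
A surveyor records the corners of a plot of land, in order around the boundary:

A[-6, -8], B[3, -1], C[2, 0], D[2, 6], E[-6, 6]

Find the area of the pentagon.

Apply the surveyor's formula: 2A = Σ (x_i·y_{i+1} − x_{i+1}·y_i), indices taken mod 5.
A→B: (-6)(-1) − (3)(-8) = 30
B→C: (3)(0) − (2)(-1) = 2
C→D: (2)(6) − (2)(0) = 12
D→E: (2)(6) − (-6)(6) = 48
E→A: (-6)(-8) − (-6)(6) = 84
Σ = 176
Area = |Σ|/2 = 88.

88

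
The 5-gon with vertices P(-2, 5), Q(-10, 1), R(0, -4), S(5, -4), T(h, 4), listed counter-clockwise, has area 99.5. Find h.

Write out the shoelace sum; only the two edges meeting at T involve h:
2·Area = [(5·4 − h·(-4)) + (h·5 − (-2)·4)] + 108
       = 9·h + 136 = 199
⇒ h = 7.

7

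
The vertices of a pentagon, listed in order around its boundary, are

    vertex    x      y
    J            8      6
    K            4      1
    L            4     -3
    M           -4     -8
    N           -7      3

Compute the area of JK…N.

105

Apply the shoelace formula: 2A = Σ (x_i·y_{i+1} − x_{i+1}·y_i), indices taken mod 5.
Σ = (-16) + (-16) + (-44) + (-68) + (-66) = -210
Area = |Σ|/2 = 105.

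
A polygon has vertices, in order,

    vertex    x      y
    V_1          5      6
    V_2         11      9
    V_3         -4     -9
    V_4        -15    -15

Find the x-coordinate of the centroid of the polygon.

-133/87

Apply the shoelace formula. First the cross-terms c_i = x_i·y_{i+1} − x_{i+1}·y_i:
  -21, -63, -75, -15  ⇒  2A = -174, A = -87.
Then Σ (x_i + x_{i+1})·c_i = 798, so x̄ = 798 / (6·(-87)) = -133/87.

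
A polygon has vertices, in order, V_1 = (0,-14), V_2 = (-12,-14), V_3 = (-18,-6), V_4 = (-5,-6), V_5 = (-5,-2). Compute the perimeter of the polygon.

52

|V_1V_2| = √((-12)² + (0)²) = √144 = 12
|V_2V_3| = √((-6)² + (8)²) = √100 = 10
|V_3V_4| = √((13)² + (0)²) = √169 = 13
|V_4V_5| = √((0)² + (4)²) = √16 = 4
|V_5V_1| = √((5)² + (-12)²) = √169 = 13
Perimeter = 12 + 10 + 13 + 4 + 13 = 52.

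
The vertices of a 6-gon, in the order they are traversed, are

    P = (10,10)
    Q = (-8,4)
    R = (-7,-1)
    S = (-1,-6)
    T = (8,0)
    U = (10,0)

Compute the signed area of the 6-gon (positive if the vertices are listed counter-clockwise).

Σ = (120) + (36) + (41) + (48) + (0) + (100) = 345
Signed area = Σ/2 = 172.5 (positive ⇒ counter-clockwise traversal).

172.5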